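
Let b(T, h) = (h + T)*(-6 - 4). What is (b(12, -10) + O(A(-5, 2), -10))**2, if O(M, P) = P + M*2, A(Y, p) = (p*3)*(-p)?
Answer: 2916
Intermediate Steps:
A(Y, p) = -3*p**2 (A(Y, p) = (3*p)*(-p) = -3*p**2)
b(T, h) = -10*T - 10*h (b(T, h) = (T + h)*(-10) = -10*T - 10*h)
O(M, P) = P + 2*M
(b(12, -10) + O(A(-5, 2), -10))**2 = ((-10*12 - 10*(-10)) + (-10 + 2*(-3*2**2)))**2 = ((-120 + 100) + (-10 + 2*(-3*4)))**2 = (-20 + (-10 + 2*(-12)))**2 = (-20 + (-10 - 24))**2 = (-20 - 34)**2 = (-54)**2 = 2916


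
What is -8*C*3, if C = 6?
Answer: -144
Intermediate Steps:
-8*C*3 = -8*6*3 = -48*3 = -144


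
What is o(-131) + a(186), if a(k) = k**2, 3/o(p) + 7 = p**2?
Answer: 197819929/5718 ≈ 34596.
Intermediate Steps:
o(p) = 3/(-7 + p**2)
o(-131) + a(186) = 3/(-7 + (-131)**2) + 186**2 = 3/(-7 + 17161) + 34596 = 3/17154 + 34596 = 3*(1/17154) + 34596 = 1/5718 + 34596 = 197819929/5718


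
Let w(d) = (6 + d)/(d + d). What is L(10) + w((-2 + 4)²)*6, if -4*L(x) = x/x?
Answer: 29/4 ≈ 7.2500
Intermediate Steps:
L(x) = -¼ (L(x) = -x/(4*x) = -¼*1 = -¼)
w(d) = (6 + d)/(2*d) (w(d) = (6 + d)/((2*d)) = (6 + d)*(1/(2*d)) = (6 + d)/(2*d))
L(10) + w((-2 + 4)²)*6 = -¼ + ((6 + (-2 + 4)²)/(2*((-2 + 4)²)))*6 = -¼ + ((6 + 2²)/(2*(2²)))*6 = -¼ + ((½)*(6 + 4)/4)*6 = -¼ + ((½)*(¼)*10)*6 = -¼ + (5/4)*6 = -¼ + 15/2 = 29/4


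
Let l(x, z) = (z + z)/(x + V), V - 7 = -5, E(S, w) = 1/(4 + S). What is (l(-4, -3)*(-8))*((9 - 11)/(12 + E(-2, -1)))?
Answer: 96/25 ≈ 3.8400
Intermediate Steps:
V = 2 (V = 7 - 5 = 2)
l(x, z) = 2*z/(2 + x) (l(x, z) = (z + z)/(x + 2) = (2*z)/(2 + x) = 2*z/(2 + x))
(l(-4, -3)*(-8))*((9 - 11)/(12 + E(-2, -1))) = ((2*(-3)/(2 - 4))*(-8))*((9 - 11)/(12 + 1/(4 - 2))) = ((2*(-3)/(-2))*(-8))*(-2/(12 + 1/2)) = ((2*(-3)*(-½))*(-8))*(-2/(12 + ½)) = (3*(-8))*(-2/25/2) = -(-48)*2/25 = -24*(-4/25) = 96/25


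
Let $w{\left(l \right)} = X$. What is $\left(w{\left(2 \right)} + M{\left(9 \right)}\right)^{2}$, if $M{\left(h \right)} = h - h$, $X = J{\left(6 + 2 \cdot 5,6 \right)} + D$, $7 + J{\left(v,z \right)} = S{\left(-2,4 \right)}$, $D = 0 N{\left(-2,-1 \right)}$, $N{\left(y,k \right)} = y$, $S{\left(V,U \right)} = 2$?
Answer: $25$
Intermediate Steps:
$D = 0$ ($D = 0 \left(-2\right) = 0$)
$J{\left(v,z \right)} = -5$ ($J{\left(v,z \right)} = -7 + 2 = -5$)
$X = -5$ ($X = -5 + 0 = -5$)
$w{\left(l \right)} = -5$
$M{\left(h \right)} = 0$
$\left(w{\left(2 \right)} + M{\left(9 \right)}\right)^{2} = \left(-5 + 0\right)^{2} = \left(-5\right)^{2} = 25$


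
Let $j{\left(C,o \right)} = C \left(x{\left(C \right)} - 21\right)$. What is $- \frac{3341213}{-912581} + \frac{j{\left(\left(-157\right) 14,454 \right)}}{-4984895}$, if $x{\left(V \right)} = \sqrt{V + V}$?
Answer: $\frac{16613473063837}{4549120463995} + \frac{4396 i \sqrt{1099}}{4984895} \approx 3.652 + 0.029235 i$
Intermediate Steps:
$x{\left(V \right)} = \sqrt{2} \sqrt{V}$ ($x{\left(V \right)} = \sqrt{2 V} = \sqrt{2} \sqrt{V}$)
$j{\left(C,o \right)} = C \left(-21 + \sqrt{2} \sqrt{C}\right)$ ($j{\left(C,o \right)} = C \left(\sqrt{2} \sqrt{C} - 21\right) = C \left(-21 + \sqrt{2} \sqrt{C}\right)$)
$- \frac{3341213}{-912581} + \frac{j{\left(\left(-157\right) 14,454 \right)}}{-4984895} = - \frac{3341213}{-912581} + \frac{\left(-157\right) 14 \left(-21 + \sqrt{2} \sqrt{\left(-157\right) 14}\right)}{-4984895} = \left(-3341213\right) \left(- \frac{1}{912581}\right) + - 2198 \left(-21 + \sqrt{2} \sqrt{-2198}\right) \left(- \frac{1}{4984895}\right) = \frac{3341213}{912581} + - 2198 \left(-21 + \sqrt{2} i \sqrt{2198}\right) \left(- \frac{1}{4984895}\right) = \frac{3341213}{912581} + - 2198 \left(-21 + 2 i \sqrt{1099}\right) \left(- \frac{1}{4984895}\right) = \frac{3341213}{912581} + \left(46158 - 4396 i \sqrt{1099}\right) \left(- \frac{1}{4984895}\right) = \frac{3341213}{912581} - \left(\frac{46158}{4984895} - \frac{4396 i \sqrt{1099}}{4984895}\right) = \frac{16613473063837}{4549120463995} + \frac{4396 i \sqrt{1099}}{4984895}$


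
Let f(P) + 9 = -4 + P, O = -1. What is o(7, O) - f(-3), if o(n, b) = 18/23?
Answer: 386/23 ≈ 16.783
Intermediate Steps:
f(P) = -13 + P (f(P) = -9 + (-4 + P) = -13 + P)
o(n, b) = 18/23 (o(n, b) = 18*(1/23) = 18/23)
o(7, O) - f(-3) = 18/23 - (-13 - 3) = 18/23 - 1*(-16) = 18/23 + 16 = 386/23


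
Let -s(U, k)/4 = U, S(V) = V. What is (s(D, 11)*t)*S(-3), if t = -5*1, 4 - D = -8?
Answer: -720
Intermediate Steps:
D = 12 (D = 4 - 1*(-8) = 4 + 8 = 12)
t = -5
s(U, k) = -4*U
(s(D, 11)*t)*S(-3) = (-4*12*(-5))*(-3) = -48*(-5)*(-3) = 240*(-3) = -720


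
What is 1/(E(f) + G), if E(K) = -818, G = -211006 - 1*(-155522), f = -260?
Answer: -1/56302 ≈ -1.7761e-5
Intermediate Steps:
G = -55484 (G = -211006 + 155522 = -55484)
1/(E(f) + G) = 1/(-818 - 55484) = 1/(-56302) = -1/56302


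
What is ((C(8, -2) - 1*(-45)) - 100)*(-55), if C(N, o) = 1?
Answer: 2970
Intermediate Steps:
((C(8, -2) - 1*(-45)) - 100)*(-55) = ((1 - 1*(-45)) - 100)*(-55) = ((1 + 45) - 100)*(-55) = (46 - 100)*(-55) = -54*(-55) = 2970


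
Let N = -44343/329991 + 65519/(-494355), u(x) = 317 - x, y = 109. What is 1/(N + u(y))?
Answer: 54377566935/11296019967782 ≈ 0.0048139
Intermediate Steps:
N = -14513954698/54377566935 (N = -44343*1/329991 + 65519*(-1/494355) = -14781/109997 - 65519/494355 = -14513954698/54377566935 ≈ -0.26691)
1/(N + u(y)) = 1/(-14513954698/54377566935 + (317 - 1*109)) = 1/(-14513954698/54377566935 + (317 - 109)) = 1/(-14513954698/54377566935 + 208) = 1/(11296019967782/54377566935) = 54377566935/11296019967782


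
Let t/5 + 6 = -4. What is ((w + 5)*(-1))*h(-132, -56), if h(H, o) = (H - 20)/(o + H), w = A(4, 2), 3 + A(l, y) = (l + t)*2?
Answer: 3420/47 ≈ 72.766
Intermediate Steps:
t = -50 (t = -30 + 5*(-4) = -30 - 20 = -50)
A(l, y) = -103 + 2*l (A(l, y) = -3 + (l - 50)*2 = -3 + (-50 + l)*2 = -3 + (-100 + 2*l) = -103 + 2*l)
w = -95 (w = -103 + 2*4 = -103 + 8 = -95)
h(H, o) = (-20 + H)/(H + o)
((w + 5)*(-1))*h(-132, -56) = ((-95 + 5)*(-1))*((-20 - 132)/(-132 - 56)) = (-90*(-1))*(-152/(-188)) = 90*(-1/188*(-152)) = 90*(38/47) = 3420/47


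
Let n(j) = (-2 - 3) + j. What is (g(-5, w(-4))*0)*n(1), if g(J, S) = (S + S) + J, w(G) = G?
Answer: 0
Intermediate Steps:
n(j) = -5 + j
g(J, S) = J + 2*S (g(J, S) = 2*S + J = J + 2*S)
(g(-5, w(-4))*0)*n(1) = ((-5 + 2*(-4))*0)*(-5 + 1) = ((-5 - 8)*0)*(-4) = -13*0*(-4) = 0*(-4) = 0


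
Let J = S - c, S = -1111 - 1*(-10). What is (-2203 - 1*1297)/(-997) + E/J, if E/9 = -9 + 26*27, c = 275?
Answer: -1402289/1371872 ≈ -1.0222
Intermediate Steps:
E = 6237 (E = 9*(-9 + 26*27) = 9*(-9 + 702) = 9*693 = 6237)
S = -1101 (S = -1111 + 10 = -1101)
J = -1376 (J = -1101 - 1*275 = -1101 - 275 = -1376)
(-2203 - 1*1297)/(-997) + E/J = (-2203 - 1*1297)/(-997) + 6237/(-1376) = (-2203 - 1297)*(-1/997) + 6237*(-1/1376) = -3500*(-1/997) - 6237/1376 = 3500/997 - 6237/1376 = -1402289/1371872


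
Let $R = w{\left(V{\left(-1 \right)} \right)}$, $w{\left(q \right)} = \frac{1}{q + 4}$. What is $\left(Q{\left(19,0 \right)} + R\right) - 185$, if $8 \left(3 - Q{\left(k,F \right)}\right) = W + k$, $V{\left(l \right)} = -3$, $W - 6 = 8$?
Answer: $- \frac{1481}{8} \approx -185.13$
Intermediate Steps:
$W = 14$ ($W = 6 + 8 = 14$)
$w{\left(q \right)} = \frac{1}{4 + q}$
$R = 1$ ($R = \frac{1}{4 - 3} = 1^{-1} = 1$)
$Q{\left(k,F \right)} = \frac{5}{4} - \frac{k}{8}$ ($Q{\left(k,F \right)} = 3 - \frac{14 + k}{8} = 3 - \left(\frac{7}{4} + \frac{k}{8}\right) = \frac{5}{4} - \frac{k}{8}$)
$\left(Q{\left(19,0 \right)} + R\right) - 185 = \left(\left(\frac{5}{4} - \frac{19}{8}\right) + 1\right) - 185 = \left(- \frac{9}{8} + 1\right) - 185 = - \frac{1}{8} - 185 = - \frac{1481}{8}$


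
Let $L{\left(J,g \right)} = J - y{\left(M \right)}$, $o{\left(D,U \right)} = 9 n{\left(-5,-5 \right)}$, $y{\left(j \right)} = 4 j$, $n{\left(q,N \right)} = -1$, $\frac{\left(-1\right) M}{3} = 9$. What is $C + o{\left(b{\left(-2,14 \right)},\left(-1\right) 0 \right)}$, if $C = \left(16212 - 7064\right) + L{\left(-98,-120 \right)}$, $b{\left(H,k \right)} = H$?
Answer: $9149$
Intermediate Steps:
$M = -27$ ($M = \left(-3\right) 9 = -27$)
$o{\left(D,U \right)} = -9$ ($o{\left(D,U \right)} = 9 \left(-1\right) = -9$)
$L{\left(J,g \right)} = 108 + J$ ($L{\left(J,g \right)} = J - 4 \left(-27\right) = J - -108 = J + 108 = 108 + J$)
$C = 9158$ ($C = \left(16212 - 7064\right) + \left(108 - 98\right) = 9148 + 10 = 9158$)
$C + o{\left(b{\left(-2,14 \right)},\left(-1\right) 0 \right)} = 9158 - 9 = 9149$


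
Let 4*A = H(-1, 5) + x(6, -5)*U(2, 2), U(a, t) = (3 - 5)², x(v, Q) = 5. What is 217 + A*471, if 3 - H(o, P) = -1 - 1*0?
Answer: 3043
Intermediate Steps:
H(o, P) = 4 (H(o, P) = 3 - (-1 - 1*0) = 3 - (-1 + 0) = 3 - 1*(-1) = 3 + 1 = 4)
U(a, t) = 4 (U(a, t) = (-2)² = 4)
A = 6 (A = (4 + 5*4)/4 = (4 + 20)/4 = (¼)*24 = 6)
217 + A*471 = 217 + 6*471 = 217 + 2826 = 3043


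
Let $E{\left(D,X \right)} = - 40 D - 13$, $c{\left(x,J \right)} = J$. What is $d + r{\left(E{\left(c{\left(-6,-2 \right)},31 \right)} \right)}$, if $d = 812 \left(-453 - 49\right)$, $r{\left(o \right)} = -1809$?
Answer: $-409433$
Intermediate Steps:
$E{\left(D,X \right)} = -13 - 40 D$
$d = -407624$ ($d = 812 \left(-502\right) = -407624$)
$d + r{\left(E{\left(c{\left(-6,-2 \right)},31 \right)} \right)} = -407624 - 1809 = -409433$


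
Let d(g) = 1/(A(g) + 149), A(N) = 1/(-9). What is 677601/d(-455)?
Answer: 100887260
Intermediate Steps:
A(N) = -⅑
d(g) = 9/1340 (d(g) = 1/(-⅑ + 149) = 1/(1340/9) = 9/1340)
677601/d(-455) = 677601/(9/1340) = 677601*(1340/9) = 100887260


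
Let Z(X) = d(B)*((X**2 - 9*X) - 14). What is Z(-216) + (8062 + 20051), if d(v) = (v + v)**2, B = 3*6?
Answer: 62995569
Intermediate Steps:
B = 18
d(v) = 4*v**2 (d(v) = (2*v)**2 = 4*v**2)
Z(X) = -18144 - 11664*X + 1296*X**2 (Z(X) = (4*18**2)*((X**2 - 9*X) - 14) = (4*324)*(-14 + X**2 - 9*X) = 1296*(-14 + X**2 - 9*X) = -18144 - 11664*X + 1296*X**2)
Z(-216) + (8062 + 20051) = (-18144 - 11664*(-216) + 1296*(-216)**2) + (8062 + 20051) = (-18144 + 2519424 + 1296*46656) + 28113 = (-18144 + 2519424 + 60466176) + 28113 = 62967456 + 28113 = 62995569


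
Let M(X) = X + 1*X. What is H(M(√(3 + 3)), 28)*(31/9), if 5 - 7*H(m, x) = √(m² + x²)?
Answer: 155/63 - 62*√202/63 ≈ -11.527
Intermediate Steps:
M(X) = 2*X (M(X) = X + X = 2*X)
H(m, x) = 5/7 - √(m² + x²)/7
H(M(√(3 + 3)), 28)*(31/9) = (5/7 - √((2*√(3 + 3))² + 28²)/7)*(31/9) = (5/7 - √((2*√6)² + 784)/7)*(31*(⅑)) = (5/7 - √(24 + 784)/7)*(31/9) = (5/7 - 2*√202/7)*(31/9) = 155/63 - 62*√202/63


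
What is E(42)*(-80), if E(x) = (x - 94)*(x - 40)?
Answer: 8320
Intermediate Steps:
E(x) = (-94 + x)*(-40 + x)
E(42)*(-80) = (3760 + 42² - 134*42)*(-80) = (3760 + 1764 - 5628)*(-80) = -104*(-80) = 8320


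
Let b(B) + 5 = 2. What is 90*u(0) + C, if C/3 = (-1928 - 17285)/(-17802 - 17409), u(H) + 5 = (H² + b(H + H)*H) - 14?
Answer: -20051057/11737 ≈ -1708.4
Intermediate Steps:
b(B) = -3 (b(B) = -5 + 2 = -3)
u(H) = -19 + H² - 3*H (u(H) = -5 + ((H² - 3*H) - 14) = -5 + (-14 + H² - 3*H) = -19 + H² - 3*H)
C = 19213/11737 (C = 3*((-1928 - 17285)/(-17802 - 17409)) = 3*(-19213/(-35211)) = 3*(-19213*(-1/35211)) = 3*(19213/35211) = 19213/11737 ≈ 1.6370)
90*u(0) + C = 90*(-19 + 0² - 3*0) + 19213/11737 = 90*(-19 + 0 + 0) + 19213/11737 = 90*(-19) + 19213/11737 = -1710 + 19213/11737 = -20051057/11737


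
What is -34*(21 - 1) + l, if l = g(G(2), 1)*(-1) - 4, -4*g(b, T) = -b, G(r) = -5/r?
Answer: -5467/8 ≈ -683.38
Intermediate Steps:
g(b, T) = b/4 (g(b, T) = -(-1)*b/4 = b/4)
l = -27/8 (l = ((-5/2)/4)*(-1) - 4 = ((-5*½)/4)*(-1) - 4 = ((¼)*(-5/2))*(-1) - 4 = -5/8*(-1) - 4 = 5/8 - 4 = -27/8 ≈ -3.3750)
-34*(21 - 1) + l = -34*(21 - 1) - 27/8 = -34*20 - 27/8 = -680 - 27/8 = -5467/8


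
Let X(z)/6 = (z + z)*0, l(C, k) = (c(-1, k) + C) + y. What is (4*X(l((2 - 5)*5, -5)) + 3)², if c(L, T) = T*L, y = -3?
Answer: 9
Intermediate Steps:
c(L, T) = L*T
l(C, k) = -3 + C - k (l(C, k) = (-k + C) - 3 = (C - k) - 3 = -3 + C - k)
X(z) = 0 (X(z) = 6*((z + z)*0) = 6*((2*z)*0) = 6*0 = 0)
(4*X(l((2 - 5)*5, -5)) + 3)² = (4*0 + 3)² = (0 + 3)² = 3² = 9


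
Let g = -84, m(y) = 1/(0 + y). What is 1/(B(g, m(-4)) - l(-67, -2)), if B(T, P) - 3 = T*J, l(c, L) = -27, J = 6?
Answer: -1/474 ≈ -0.0021097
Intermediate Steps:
m(y) = 1/y
B(T, P) = 3 + 6*T (B(T, P) = 3 + T*6 = 3 + 6*T)
1/(B(g, m(-4)) - l(-67, -2)) = 1/((3 + 6*(-84)) - 1*(-27)) = 1/((3 - 504) + 27) = 1/(-501 + 27) = 1/(-474) = -1/474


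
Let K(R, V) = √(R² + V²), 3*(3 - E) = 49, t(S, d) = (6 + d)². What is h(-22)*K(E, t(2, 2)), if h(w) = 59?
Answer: 472*√601/3 ≈ 3857.1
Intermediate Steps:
E = -40/3 (E = 3 - ⅓*49 = 3 - 49/3 = -40/3 ≈ -13.333)
h(-22)*K(E, t(2, 2)) = 59*√((-40/3)² + ((6 + 2)²)²) = 59*√(1600/9 + (8²)²) = 59*√(1600/9 + 64²) = 59*√(1600/9 + 4096) = 59*√(38464/9) = 59*(8*√601/3) = 472*√601/3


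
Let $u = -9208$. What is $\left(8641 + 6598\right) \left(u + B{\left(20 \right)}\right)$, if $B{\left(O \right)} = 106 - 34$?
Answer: $-139223504$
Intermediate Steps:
$B{\left(O \right)} = 72$ ($B{\left(O \right)} = 106 - 34 = 72$)
$\left(8641 + 6598\right) \left(u + B{\left(20 \right)}\right) = \left(8641 + 6598\right) \left(-9208 + 72\right) = 15239 \left(-9136\right) = -139223504$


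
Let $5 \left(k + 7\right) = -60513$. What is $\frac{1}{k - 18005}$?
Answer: $- \frac{5}{150573} \approx -3.3206 \cdot 10^{-5}$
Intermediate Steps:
$k = - \frac{60548}{5}$ ($k = -7 + \frac{1}{5} \left(-60513\right) = -7 - \frac{60513}{5} = - \frac{60548}{5} \approx -12110.0$)
$\frac{1}{k - 18005} = \frac{1}{- \frac{60548}{5} - 18005} = \frac{1}{- \frac{150573}{5}} = - \frac{5}{150573}$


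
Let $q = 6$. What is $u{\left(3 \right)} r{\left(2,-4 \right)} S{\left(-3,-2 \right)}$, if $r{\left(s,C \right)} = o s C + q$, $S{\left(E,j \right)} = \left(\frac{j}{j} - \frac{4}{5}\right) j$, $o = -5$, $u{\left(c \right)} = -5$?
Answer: $92$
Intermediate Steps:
$S{\left(E,j \right)} = \frac{j}{5}$ ($S{\left(E,j \right)} = \left(1 - \frac{4}{5}\right) j = \frac{j}{5}$)
$r{\left(s,C \right)} = 6 - 5 C s$ ($r{\left(s,C \right)} = - 5 s C + 6 = - 5 C s + 6 = 6 - 5 C s$)
$u{\left(3 \right)} r{\left(2,-4 \right)} S{\left(-3,-2 \right)} = - 5 \left(6 - \left(-20\right) 2\right) \frac{1}{5} \left(-2\right) = - 5 \left(6 + 40\right) \left(- \frac{2}{5}\right) = \left(-5\right) 46 \left(- \frac{2}{5}\right) = \left(-230\right) \left(- \frac{2}{5}\right) = 92$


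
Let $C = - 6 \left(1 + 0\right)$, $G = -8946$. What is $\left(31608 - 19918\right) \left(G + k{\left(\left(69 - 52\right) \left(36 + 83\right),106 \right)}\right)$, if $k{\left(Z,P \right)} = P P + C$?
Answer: $26699960$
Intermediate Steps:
$C = -6$ ($C = \left(-6\right) 1 = -6$)
$k{\left(Z,P \right)} = -6 + P^{2}$ ($k{\left(Z,P \right)} = P P - 6 = P^{2} - 6 = -6 + P^{2}$)
$\left(31608 - 19918\right) \left(G + k{\left(\left(69 - 52\right) \left(36 + 83\right),106 \right)}\right) = \left(31608 - 19918\right) \left(-8946 - \left(6 - 106^{2}\right)\right) = 11690 \left(-8946 + \left(-6 + 11236\right)\right) = 11690 \left(-8946 + 11230\right) = 11690 \cdot 2284 = 26699960$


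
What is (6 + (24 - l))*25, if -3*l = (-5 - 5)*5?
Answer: 1000/3 ≈ 333.33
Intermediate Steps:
l = 50/3 (l = -(-5 - 5)*5/3 = -(-10)*5/3 = -⅓*(-50) = 50/3 ≈ 16.667)
(6 + (24 - l))*25 = (6 + (24 - 1*50/3))*25 = (6 + (24 - 50/3))*25 = (6 + 22/3)*25 = (40/3)*25 = 1000/3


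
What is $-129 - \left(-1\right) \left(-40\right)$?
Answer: $-169$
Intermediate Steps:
$-129 - \left(-1\right) \left(-40\right) = -129 - 40 = -169$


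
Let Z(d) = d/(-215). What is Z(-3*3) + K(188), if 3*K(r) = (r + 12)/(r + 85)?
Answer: 50371/176085 ≈ 0.28606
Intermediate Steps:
K(r) = (12 + r)/(3*(85 + r)) (K(r) = ((r + 12)/(r + 85))/3 = ((12 + r)/(85 + r))/3 = (12 + r)/(3*(85 + r)))
Z(d) = -d/215 (Z(d) = d*(-1/215) = -d/215)
Z(-3*3) + K(188) = -(-3)*3/215 + (12 + 188)/(3*(85 + 188)) = -1/215*(-9) + (1/3)*200/273 = 9/215 + (1/3)*(1/273)*200 = 9/215 + 200/819 = 50371/176085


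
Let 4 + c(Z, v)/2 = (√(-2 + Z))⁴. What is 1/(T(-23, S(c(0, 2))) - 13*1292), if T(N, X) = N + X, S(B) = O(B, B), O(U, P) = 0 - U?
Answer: -1/16819 ≈ -5.9457e-5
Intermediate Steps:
c(Z, v) = -8 + 2*(-2 + Z)² (c(Z, v) = -8 + 2*(√(-2 + Z))⁴ = -8 + 2*(-2 + Z)²)
O(U, P) = -U
S(B) = -B
1/(T(-23, S(c(0, 2))) - 13*1292) = 1/((-23 - 2*0*(-4 + 0)) - 13*1292) = 1/((-23 - 2*0*(-4)) - 16796) = 1/((-23 - 1*0) - 16796) = 1/((-23 + 0) - 16796) = 1/(-23 - 16796) = 1/(-16819) = -1/16819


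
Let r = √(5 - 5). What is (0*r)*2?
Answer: 0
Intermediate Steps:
r = 0 (r = √0 = 0)
(0*r)*2 = (0*0)*2 = 0*2 = 0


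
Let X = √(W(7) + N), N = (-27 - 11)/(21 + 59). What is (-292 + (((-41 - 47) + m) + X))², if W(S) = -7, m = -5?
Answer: (7700 - I*√2990)²/400 ≈ 1.4822e+5 - 2105.2*I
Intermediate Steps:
N = -19/40 (N = -38/80 = -38*1/80 = -19/40 ≈ -0.47500)
X = I*√2990/20 (X = √(-7 - 19/40) = √(-299/40) = I*√2990/20 ≈ 2.734*I)
(-292 + (((-41 - 47) + m) + X))² = (-292 + (((-41 - 47) - 5) + I*√2990/20))² = (-292 + ((-88 - 5) + I*√2990/20))² = (-292 + (-93 + I*√2990/20))² = (-385 + I*√2990/20)²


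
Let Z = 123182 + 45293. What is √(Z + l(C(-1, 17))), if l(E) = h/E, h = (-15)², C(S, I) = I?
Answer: 10*√486931/17 ≈ 410.47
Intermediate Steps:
h = 225
l(E) = 225/E
Z = 168475
√(Z + l(C(-1, 17))) = √(168475 + 225/17) = √(2864300/17) = 10*√486931/17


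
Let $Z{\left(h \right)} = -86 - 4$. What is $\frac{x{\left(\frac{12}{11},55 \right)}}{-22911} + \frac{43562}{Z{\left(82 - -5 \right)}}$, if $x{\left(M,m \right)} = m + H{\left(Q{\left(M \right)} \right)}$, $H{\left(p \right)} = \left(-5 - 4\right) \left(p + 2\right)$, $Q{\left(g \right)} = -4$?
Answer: $- \frac{166342592}{343665} \approx -484.03$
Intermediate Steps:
$Z{\left(h \right)} = -90$
$H{\left(p \right)} = -18 - 9 p$ ($H{\left(p \right)} = - 9 \left(2 + p\right) = -18 - 9 p$)
$x{\left(M,m \right)} = 18 + m$ ($x{\left(M,m \right)} = m - -18 = m + \left(-18 + 36\right) = m + 18 = 18 + m$)
$\frac{x{\left(\frac{12}{11},55 \right)}}{-22911} + \frac{43562}{Z{\left(82 - -5 \right)}} = \frac{18 + 55}{-22911} + \frac{43562}{-90} = 73 \left(- \frac{1}{22911}\right) + 43562 \left(- \frac{1}{90}\right) = - \frac{73}{22911} - \frac{21781}{45} = - \frac{166342592}{343665}$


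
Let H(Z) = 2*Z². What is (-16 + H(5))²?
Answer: 1156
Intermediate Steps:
(-16 + H(5))² = (-16 + 2*5²)² = (-16 + 2*25)² = (-16 + 50)² = 34² = 1156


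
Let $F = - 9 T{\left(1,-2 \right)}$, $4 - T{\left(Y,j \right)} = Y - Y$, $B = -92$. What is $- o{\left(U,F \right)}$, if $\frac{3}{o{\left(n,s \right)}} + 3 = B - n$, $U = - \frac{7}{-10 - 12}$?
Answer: $\frac{22}{699} \approx 0.031474$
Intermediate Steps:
$T{\left(Y,j \right)} = 4$ ($T{\left(Y,j \right)} = 4 - \left(Y - Y\right) = 4 - 0 = 4 + 0 = 4$)
$U = \frac{7}{22}$ ($U = - \frac{7}{-22} = \left(-7\right) \left(- \frac{1}{22}\right) = \frac{7}{22} \approx 0.31818$)
$F = -36$ ($F = \left(-9\right) 4 = -36$)
$o{\left(n,s \right)} = \frac{3}{-95 - n}$ ($o{\left(n,s \right)} = \frac{3}{-3 - \left(92 + n\right)} = \frac{3}{-95 - n}$)
$- o{\left(U,F \right)} = - \frac{-3}{95 + \frac{7}{22}} = - \frac{-3}{\frac{2097}{22}} = - \frac{\left(-3\right) 22}{2097} = \left(-1\right) \left(- \frac{22}{699}\right) = \frac{22}{699}$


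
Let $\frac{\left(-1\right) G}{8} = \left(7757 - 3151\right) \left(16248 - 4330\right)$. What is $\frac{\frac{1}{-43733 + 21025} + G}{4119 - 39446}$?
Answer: $\frac{9972319568513}{802205516} \approx 12431.0$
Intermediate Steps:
$G = -439154464$ ($G = - 8 \left(7757 - 3151\right) \left(16248 - 4330\right) = - 8 \cdot 4606 \left(16248 - 4330\right) = - 8 \cdot 4606 \cdot 11918 = \left(-8\right) 54894308 = -439154464$)
$\frac{\frac{1}{-43733 + 21025} + G}{4119 - 39446} = \frac{\frac{1}{-43733 + 21025} - 439154464}{4119 - 39446} = \frac{\frac{1}{-22708} - 439154464}{-35327} = \left(- \frac{1}{22708} - 439154464\right) \left(- \frac{1}{35327}\right) = \left(- \frac{9972319568513}{22708}\right) \left(- \frac{1}{35327}\right) = \frac{9972319568513}{802205516}$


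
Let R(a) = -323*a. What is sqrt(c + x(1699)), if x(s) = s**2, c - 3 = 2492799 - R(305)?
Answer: sqrt(5477918) ≈ 2340.5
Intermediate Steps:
c = 2591317 (c = 3 + (2492799 - (-323)*305) = 3 + (2492799 - 1*(-98515)) = 3 + (2492799 + 98515) = 3 + 2591314 = 2591317)
sqrt(c + x(1699)) = sqrt(2591317 + 1699**2) = sqrt(2591317 + 2886601) = sqrt(5477918)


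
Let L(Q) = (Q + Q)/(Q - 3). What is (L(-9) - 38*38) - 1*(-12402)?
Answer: 21919/2 ≈ 10960.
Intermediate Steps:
L(Q) = 2*Q/(-3 + Q) (L(Q) = (2*Q)/(-3 + Q) = 2*Q/(-3 + Q))
(L(-9) - 38*38) - 1*(-12402) = (2*(-9)/(-3 - 9) - 38*38) - 1*(-12402) = (2*(-9)/(-12) - 1444) + 12402 = (2*(-9)*(-1/12) - 1444) + 12402 = (3/2 - 1444) + 12402 = -2885/2 + 12402 = 21919/2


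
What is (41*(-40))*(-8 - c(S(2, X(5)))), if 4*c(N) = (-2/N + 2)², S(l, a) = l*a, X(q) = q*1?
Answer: 72242/5 ≈ 14448.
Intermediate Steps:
X(q) = q
S(l, a) = a*l
c(N) = (2 - 2/N)²/4 (c(N) = (-2/N + 2)²/4 = (2 - 2/N)²/4)
(41*(-40))*(-8 - c(S(2, X(5)))) = (41*(-40))*(-8 - (-1 + 5*2)²/(5*2)²) = -1640*(-8 - (-1 + 10)²/10²) = -1640*(-8 - 9²/100) = -1640*(-8 - 81/100) = -1640*(-881/100) = 72242/5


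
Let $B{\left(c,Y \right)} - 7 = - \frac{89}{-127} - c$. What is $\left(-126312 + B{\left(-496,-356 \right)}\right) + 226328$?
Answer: $\frac{12766002}{127} \approx 1.0052 \cdot 10^{5}$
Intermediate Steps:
$B{\left(c,Y \right)} = \frac{978}{127} - c$ ($B{\left(c,Y \right)} = 7 - \left(- \frac{89}{127} + c\right) = \frac{978}{127} - c$)
$\left(-126312 + B{\left(-496,-356 \right)}\right) + 226328 = \left(-126312 + \left(\frac{978}{127} - -496\right)\right) + 226328 = \left(-126312 + \left(\frac{978}{127} + 496\right)\right) + 226328 = \left(-126312 + \frac{63970}{127}\right) + 226328 = - \frac{15977654}{127} + 226328 = \frac{12766002}{127}$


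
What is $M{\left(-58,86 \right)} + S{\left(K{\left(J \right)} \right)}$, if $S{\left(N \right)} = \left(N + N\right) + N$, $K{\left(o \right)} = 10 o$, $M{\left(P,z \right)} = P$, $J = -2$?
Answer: $-118$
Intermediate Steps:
$S{\left(N \right)} = 3 N$ ($S{\left(N \right)} = 2 N + N = 3 N$)
$M{\left(-58,86 \right)} + S{\left(K{\left(J \right)} \right)} = -58 + 3 \cdot 10 \left(-2\right) = -58 + 3 \left(-20\right) = -58 - 60 = -118$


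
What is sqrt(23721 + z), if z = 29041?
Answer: sqrt(52762) ≈ 229.70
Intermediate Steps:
sqrt(23721 + z) = sqrt(23721 + 29041) = sqrt(52762)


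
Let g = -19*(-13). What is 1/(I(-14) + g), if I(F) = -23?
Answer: 1/224 ≈ 0.0044643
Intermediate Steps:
g = 247
1/(I(-14) + g) = 1/(-23 + 247) = 1/224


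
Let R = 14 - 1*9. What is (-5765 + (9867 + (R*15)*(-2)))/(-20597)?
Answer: -3952/20597 ≈ -0.19187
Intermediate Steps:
R = 5 (R = 14 - 9 = 5)
(-5765 + (9867 + (R*15)*(-2)))/(-20597) = (-5765 + (9867 + (5*15)*(-2)))/(-20597) = (-5765 + (9867 + 75*(-2)))*(-1/20597) = (-5765 + (9867 - 150))*(-1/20597) = (-5765 + 9717)*(-1/20597) = 3952*(-1/20597) = -3952/20597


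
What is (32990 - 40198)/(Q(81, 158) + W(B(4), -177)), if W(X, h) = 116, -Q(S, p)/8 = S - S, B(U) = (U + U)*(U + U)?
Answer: -1802/29 ≈ -62.138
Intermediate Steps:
B(U) = 4*U² (B(U) = (2*U)*(2*U) = 4*U²)
Q(S, p) = 0 (Q(S, p) = -8*(S - S) = -8*0 = 0)
(32990 - 40198)/(Q(81, 158) + W(B(4), -177)) = (32990 - 40198)/(0 + 116) = -7208/116 = -7208*1/116 = -1802/29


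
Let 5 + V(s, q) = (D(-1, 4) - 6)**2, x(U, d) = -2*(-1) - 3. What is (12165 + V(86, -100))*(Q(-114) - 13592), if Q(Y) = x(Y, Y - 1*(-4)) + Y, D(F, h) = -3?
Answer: -167787387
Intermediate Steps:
x(U, d) = -1 (x(U, d) = 2 - 3 = -1)
Q(Y) = -1 + Y
V(s, q) = 76 (V(s, q) = -5 + (-3 - 6)**2 = -5 + (-9)**2 = -5 + 81 = 76)
(12165 + V(86, -100))*(Q(-114) - 13592) = (12165 + 76)*((-1 - 114) - 13592) = 12241*(-115 - 13592) = 12241*(-13707) = -167787387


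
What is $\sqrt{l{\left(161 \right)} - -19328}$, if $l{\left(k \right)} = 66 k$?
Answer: $\sqrt{29954} \approx 173.07$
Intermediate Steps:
$\sqrt{l{\left(161 \right)} - -19328} = \sqrt{66 \cdot 161 - -19328} = \sqrt{10626 + 19328} = \sqrt{29954}$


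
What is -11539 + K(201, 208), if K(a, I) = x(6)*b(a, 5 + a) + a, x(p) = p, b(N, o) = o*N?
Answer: 237098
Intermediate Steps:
b(N, o) = N*o
K(a, I) = a + 6*a*(5 + a) (K(a, I) = 6*(a*(5 + a)) + a = 6*a*(5 + a) + a = a + 6*a*(5 + a))
-11539 + K(201, 208) = -11539 + 201*(31 + 6*201) = -11539 + 201*(31 + 1206) = -11539 + 201*1237 = -11539 + 248637 = 237098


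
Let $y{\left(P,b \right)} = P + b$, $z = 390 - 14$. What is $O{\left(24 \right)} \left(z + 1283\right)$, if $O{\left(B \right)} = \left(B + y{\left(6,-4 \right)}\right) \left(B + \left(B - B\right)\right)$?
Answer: $1035216$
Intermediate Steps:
$z = 376$ ($z = 390 - 14 = 376$)
$O{\left(B \right)} = B \left(2 + B\right)$ ($O{\left(B \right)} = \left(B + \left(6 - 4\right)\right) \left(B + \left(B - B\right)\right) = \left(B + 2\right) \left(B + 0\right) = \left(2 + B\right) B = B \left(2 + B\right)$)
$O{\left(24 \right)} \left(z + 1283\right) = 24 \left(2 + 24\right) \left(376 + 1283\right) = 24 \cdot 26 \cdot 1659 = 624 \cdot 1659 = 1035216$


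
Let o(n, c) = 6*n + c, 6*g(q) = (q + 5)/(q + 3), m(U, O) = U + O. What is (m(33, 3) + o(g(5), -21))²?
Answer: 4225/16 ≈ 264.06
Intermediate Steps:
m(U, O) = O + U
g(q) = (5 + q)/(6*(3 + q)) (g(q) = ((q + 5)/(q + 3))/6 = ((5 + q)/(3 + q))/6 = (5 + q)/(6*(3 + q)))
o(n, c) = c + 6*n
(m(33, 3) + o(g(5), -21))² = ((3 + 33) + (-21 + 6*((5 + 5)/(6*(3 + 5)))))² = (36 + (-21 + 6*((⅙)*10/8)))² = (36 + (-21 + 6*((⅙)*(⅛)*10)))² = (36 + (-21 + 6*(5/24)))² = (36 + (-21 + 5/4))² = (36 - 79/4)² = (65/4)² = 4225/16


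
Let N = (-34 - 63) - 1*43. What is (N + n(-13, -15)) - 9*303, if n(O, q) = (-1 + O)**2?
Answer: -2671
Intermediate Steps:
N = -140 (N = -97 - 43 = -140)
(N + n(-13, -15)) - 9*303 = (-140 + (-1 - 13)**2) - 9*303 = (-140 + (-14)**2) - 2727 = (-140 + 196) - 2727 = 56 - 2727 = -2671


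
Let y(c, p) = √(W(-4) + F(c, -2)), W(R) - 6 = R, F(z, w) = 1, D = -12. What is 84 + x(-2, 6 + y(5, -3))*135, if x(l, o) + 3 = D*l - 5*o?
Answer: -1131 - 675*√3 ≈ -2300.1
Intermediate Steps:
W(R) = 6 + R
y(c, p) = √3 (y(c, p) = √((6 - 4) + 1) = √(2 + 1) = √3)
x(l, o) = -3 - 12*l - 5*o (x(l, o) = -3 + (-12*l - 5*o) = -3 - 12*l - 5*o)
84 + x(-2, 6 + y(5, -3))*135 = 84 + (-3 - 12*(-2) - 5*(6 + √3))*135 = 84 + (-3 + 24 + (-30 - 5*√3))*135 = 84 + (-9 - 5*√3)*135 = 84 + (-1215 - 675*√3) = -1131 - 675*√3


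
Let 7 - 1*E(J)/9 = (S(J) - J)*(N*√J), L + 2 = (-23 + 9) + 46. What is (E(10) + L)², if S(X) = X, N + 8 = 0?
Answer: 8649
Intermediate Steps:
N = -8 (N = -8 + 0 = -8)
L = 30 (L = -2 + ((-23 + 9) + 46) = -2 + (-14 + 46) = -2 + 32 = 30)
E(J) = 63 (E(J) = 63 - 9*(J - J)*(-8*√J) = 63 - 0*(-8*√J) = 63 - 9*0 = 63 + 0 = 63)
(E(10) + L)² = (63 + 30)² = 93² = 8649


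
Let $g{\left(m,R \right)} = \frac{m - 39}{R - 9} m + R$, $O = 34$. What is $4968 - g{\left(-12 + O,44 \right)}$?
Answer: $\frac{172714}{35} \approx 4934.7$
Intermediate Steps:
$g{\left(m,R \right)} = R + \frac{m \left(-39 + m\right)}{-9 + R}$ ($g{\left(m,R \right)} = \frac{-39 + m}{-9 + R} m + R = \frac{m \left(-39 + m\right)}{-9 + R} + R = R + \frac{m \left(-39 + m\right)}{-9 + R}$)
$4968 - g{\left(-12 + O,44 \right)} = 4968 - \frac{44^{2} + \left(-12 + 34\right)^{2} - 39 \left(-12 + 34\right) - 396}{-9 + 44} = 4968 - \frac{1936 + 22^{2} - 858 - 396}{35} = 4968 - \frac{1936 + 484 - 858 - 396}{35} = 4968 - \frac{1}{35} \cdot 1166 = 4968 - \frac{1166}{35} = \frac{172714}{35}$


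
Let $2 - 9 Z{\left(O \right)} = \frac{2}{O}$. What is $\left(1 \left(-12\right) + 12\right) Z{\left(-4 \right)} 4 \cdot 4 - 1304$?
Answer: $-1304$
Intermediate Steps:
$Z{\left(O \right)} = \frac{2}{9} - \frac{2}{9 O}$ ($Z{\left(O \right)} = \frac{2}{9} - \frac{2 \frac{1}{O}}{9} = \frac{2}{9} - \frac{2}{9 O}$)
$\left(1 \left(-12\right) + 12\right) Z{\left(-4 \right)} 4 \cdot 4 - 1304 = \left(1 \left(-12\right) + 12\right) \frac{2 \left(-1 - 4\right)}{9 \left(-4\right)} 4 \cdot 4 - 1304 = \left(-12 + 12\right) \frac{2}{9} \left(- \frac{1}{4}\right) \left(-5\right) 4 \cdot 4 - 1304 = 0 \cdot \frac{5}{18} \cdot 4 \cdot 4 - 1304 = 0 \cdot \frac{10}{9} \cdot 4 - 1304 = 0 \cdot \frac{40}{9} - 1304 = 0 - 1304 = -1304$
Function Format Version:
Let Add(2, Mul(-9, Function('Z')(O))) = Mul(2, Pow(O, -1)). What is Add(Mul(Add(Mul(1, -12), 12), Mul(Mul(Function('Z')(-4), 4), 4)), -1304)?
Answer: -1304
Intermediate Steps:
Function('Z')(O) = Add(Rational(2, 9), Mul(Rational(-2, 9), Pow(O, -1))) (Function('Z')(O) = Add(Rational(2, 9), Mul(Rational(-1, 9), Mul(2, Pow(O, -1)))) = Add(Rational(2, 9), Mul(Rational(-2, 9), Pow(O, -1))))
Add(Mul(Add(Mul(1, -12), 12), Mul(Mul(Function('Z')(-4), 4), 4)), -1304) = Add(Mul(Add(Mul(1, -12), 12), Mul(Mul(Mul(Rational(2, 9), Pow(-4, -1), Add(-1, -4)), 4), 4)), -1304) = Add(Mul(Add(-12, 12), Mul(Mul(Mul(Rational(2, 9), Rational(-1, 4), -5), 4), 4)), -1304) = Add(Mul(0, Mul(Mul(Rational(5, 18), 4), 4)), -1304) = Add(Mul(0, Mul(Rational(10, 9), 4)), -1304) = Add(Mul(0, Rational(40, 9)), -1304) = Add(0, -1304) = -1304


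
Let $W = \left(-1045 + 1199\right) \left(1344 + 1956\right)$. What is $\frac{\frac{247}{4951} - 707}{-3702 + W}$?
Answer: $- \frac{1750055}{1248884799} \approx -0.0014013$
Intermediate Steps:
$W = 508200$ ($W = 154 \cdot 3300 = 508200$)
$\frac{\frac{247}{4951} - 707}{-3702 + W} = \frac{\frac{247}{4951} - 707}{-3702 + 508200} = \frac{247 \cdot \frac{1}{4951} - 707}{504498} = \left(\frac{247}{4951} - 707\right) \frac{1}{504498} = \left(- \frac{3500110}{4951}\right) \frac{1}{504498} = - \frac{1750055}{1248884799}$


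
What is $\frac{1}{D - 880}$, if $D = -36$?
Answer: $- \frac{1}{916} \approx -0.0010917$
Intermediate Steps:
$\frac{1}{D - 880} = \frac{1}{-36 - 880} = \frac{1}{-916} = - \frac{1}{916}$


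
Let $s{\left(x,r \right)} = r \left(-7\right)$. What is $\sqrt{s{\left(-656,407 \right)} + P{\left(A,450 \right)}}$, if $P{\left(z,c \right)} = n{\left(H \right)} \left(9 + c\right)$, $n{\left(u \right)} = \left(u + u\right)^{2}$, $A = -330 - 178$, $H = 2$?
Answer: $\sqrt{4495} \approx 67.045$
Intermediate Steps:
$A = -508$ ($A = -330 - 178 = -508$)
$n{\left(u \right)} = 4 u^{2}$ ($n{\left(u \right)} = \left(2 u\right)^{2} = 4 u^{2}$)
$P{\left(z,c \right)} = 144 + 16 c$ ($P{\left(z,c \right)} = 4 \cdot 2^{2} \left(9 + c\right) = 4 \cdot 4 \left(9 + c\right) = 16 \left(9 + c\right) = 144 + 16 c$)
$s{\left(x,r \right)} = - 7 r$
$\sqrt{s{\left(-656,407 \right)} + P{\left(A,450 \right)}} = \sqrt{\left(-7\right) 407 + \left(144 + 16 \cdot 450\right)} = \sqrt{-2849 + \left(144 + 7200\right)} = \sqrt{-2849 + 7344} = \sqrt{4495}$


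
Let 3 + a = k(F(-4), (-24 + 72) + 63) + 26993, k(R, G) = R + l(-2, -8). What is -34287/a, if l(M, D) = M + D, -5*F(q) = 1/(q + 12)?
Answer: -41560/32703 ≈ -1.2708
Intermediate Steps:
F(q) = -1/(5*(12 + q)) (F(q) = -1/(5*(q + 12)) = -1/(5*(12 + q)))
l(M, D) = D + M
k(R, G) = -10 + R (k(R, G) = R + (-8 - 2) = R - 10 = -10 + R)
a = 1079199/40 (a = -3 + ((-10 - 1/(60 + 5*(-4))) + 26993) = -3 + ((-10 - 1/(60 - 20)) + 26993) = -3 + ((-10 - 1/40) + 26993) = -3 + (-401/40 + 26993) = -3 + 1079319/40 = 1079199/40 ≈ 26980.)
-34287/a = -34287/1079199/40 = -34287*40/1079199 = -41560/32703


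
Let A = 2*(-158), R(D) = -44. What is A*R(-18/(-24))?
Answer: 13904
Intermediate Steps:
A = -316
A*R(-18/(-24)) = -316*(-44) = 13904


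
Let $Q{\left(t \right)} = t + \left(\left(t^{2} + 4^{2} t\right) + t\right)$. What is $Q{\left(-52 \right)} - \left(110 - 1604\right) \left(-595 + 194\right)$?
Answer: $-597326$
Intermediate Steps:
$Q{\left(t \right)} = t^{2} + 18 t$ ($Q{\left(t \right)} = t + \left(\left(t^{2} + 16 t\right) + t\right) = t + \left(t^{2} + 17 t\right) = t^{2} + 18 t$)
$Q{\left(-52 \right)} - \left(110 - 1604\right) \left(-595 + 194\right) = - 52 \left(18 - 52\right) - \left(110 - 1604\right) \left(-595 + 194\right) = \left(-52\right) \left(-34\right) - \left(-1494\right) \left(-401\right) = 1768 - 599094 = -597326$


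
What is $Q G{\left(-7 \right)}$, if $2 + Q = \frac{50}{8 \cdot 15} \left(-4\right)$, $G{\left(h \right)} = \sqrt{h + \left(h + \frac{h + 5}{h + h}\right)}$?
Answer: $- \frac{11 i \sqrt{679}}{21} \approx - 13.649 i$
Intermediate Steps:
$G{\left(h \right)} = \sqrt{2 h + \frac{5 + h}{2 h}}$ ($G{\left(h \right)} = \sqrt{h + \left(h + \frac{5 + h}{2 h}\right)} = \sqrt{2 h + \frac{5 + h}{2 h}}$)
$Q = - \frac{11}{3}$ ($Q = -2 + \frac{50}{8 \cdot 15} \left(-4\right) = -2 + \frac{50}{120} \left(-4\right) = -2 + 50 \cdot \frac{1}{120} \left(-4\right) = -2 + \frac{5}{12} \left(-4\right) = -2 - \frac{5}{3} = - \frac{11}{3} \approx -3.6667$)
$Q G{\left(-7 \right)} = - \frac{11 \frac{\sqrt{2 + 8 \left(-7\right) + \frac{10}{-7}}}{2}}{3} = - \frac{11 \frac{\sqrt{2 - 56 + 10 \left(- \frac{1}{7}\right)}}{2}}{3} = - \frac{11 \frac{\sqrt{2 - 56 - \frac{10}{7}}}{2}}{3} = - \frac{11 \frac{\sqrt{- \frac{388}{7}}}{2}}{3} = - \frac{11 \frac{\frac{2}{7} i \sqrt{679}}{2}}{3} = - \frac{11 \frac{i \sqrt{679}}{7}}{3} = - \frac{11 i \sqrt{679}}{21}$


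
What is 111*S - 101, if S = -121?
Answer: -13532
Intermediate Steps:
111*S - 101 = 111*(-121) - 101 = -13431 - 101 = -13532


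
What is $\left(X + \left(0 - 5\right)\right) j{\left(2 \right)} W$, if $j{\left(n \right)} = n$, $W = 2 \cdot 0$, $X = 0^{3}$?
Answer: $0$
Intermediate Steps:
$X = 0$
$W = 0$
$\left(X + \left(0 - 5\right)\right) j{\left(2 \right)} W = \left(0 + \left(0 - 5\right)\right) 2 \cdot 0 = \left(0 - 5\right) 2 \cdot 0 = \left(-5\right) 2 \cdot 0 = \left(-10\right) 0 = 0$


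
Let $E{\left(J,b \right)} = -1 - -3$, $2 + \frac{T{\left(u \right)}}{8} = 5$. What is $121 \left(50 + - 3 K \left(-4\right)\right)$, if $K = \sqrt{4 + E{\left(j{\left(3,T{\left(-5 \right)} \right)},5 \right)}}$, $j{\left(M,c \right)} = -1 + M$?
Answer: $6050 + 1452 \sqrt{6} \approx 9606.7$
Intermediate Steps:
$T{\left(u \right)} = 24$ ($T{\left(u \right)} = -16 + 8 \cdot 5 = -16 + 40 = 24$)
$E{\left(J,b \right)} = 2$ ($E{\left(J,b \right)} = -1 + 3 = 2$)
$K = \sqrt{6}$ ($K = \sqrt{4 + 2} = \sqrt{6} \approx 2.4495$)
$121 \left(50 + - 3 K \left(-4\right)\right) = 121 \left(50 + - 3 \sqrt{6} \left(-4\right)\right) = 121 \left(50 + 12 \sqrt{6}\right) = 6050 + 1452 \sqrt{6}$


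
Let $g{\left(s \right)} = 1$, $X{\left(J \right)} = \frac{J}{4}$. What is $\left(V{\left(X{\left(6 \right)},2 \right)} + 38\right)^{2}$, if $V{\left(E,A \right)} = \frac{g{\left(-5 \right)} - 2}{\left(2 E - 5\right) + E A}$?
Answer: $1369$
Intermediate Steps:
$X{\left(J \right)} = \frac{J}{4}$ ($X{\left(J \right)} = J \frac{1}{4} = \frac{J}{4}$)
$V{\left(E,A \right)} = - \frac{1}{-5 + 2 E + A E}$ ($V{\left(E,A \right)} = \frac{1 - 2}{\left(2 E - 5\right) + E A} = - \frac{1}{\left(-5 + 2 E\right) + A E} = - \frac{1}{-5 + 2 E + A E}$)
$\left(V{\left(X{\left(6 \right)},2 \right)} + 38\right)^{2} = \left(- \frac{1}{-5 + 2 \cdot \frac{1}{4} \cdot 6 + 2 \cdot \frac{1}{4} \cdot 6} + 38\right)^{2} = \left(- \frac{1}{-5 + 2 \cdot \frac{3}{2} + 2 \cdot \frac{3}{2}} + 38\right)^{2} = \left(- \frac{1}{-5 + 3 + 3} + 38\right)^{2} = \left(- 1^{-1} + 38\right)^{2} = \left(\left(-1\right) 1 + 38\right)^{2} = \left(-1 + 38\right)^{2} = 37^{2} = 1369$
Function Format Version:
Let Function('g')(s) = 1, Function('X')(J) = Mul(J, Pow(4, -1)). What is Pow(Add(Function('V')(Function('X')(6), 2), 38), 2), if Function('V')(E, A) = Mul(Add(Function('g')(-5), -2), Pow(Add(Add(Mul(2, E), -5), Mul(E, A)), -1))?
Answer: 1369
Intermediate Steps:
Function('X')(J) = Mul(Rational(1, 4), J) (Function('X')(J) = Mul(J, Rational(1, 4)) = Mul(Rational(1, 4), J))
Function('V')(E, A) = Mul(-1, Pow(Add(-5, Mul(2, E), Mul(A, E)), -1)) (Function('V')(E, A) = Mul(Add(1, -2), Pow(Add(Add(Mul(2, E), -5), Mul(E, A)), -1)) = Mul(-1, Pow(Add(Add(-5, Mul(2, E)), Mul(A, E)), -1)) = Mul(-1, Pow(Add(-5, Mul(2, E), Mul(A, E)), -1)))
Pow(Add(Function('V')(Function('X')(6), 2), 38), 2) = Pow(Add(Mul(-1, Pow(Add(-5, Mul(2, Mul(Rational(1, 4), 6)), Mul(2, Mul(Rational(1, 4), 6))), -1)), 38), 2) = Pow(Add(Mul(-1, Pow(Add(-5, Mul(2, Rational(3, 2)), Mul(2, Rational(3, 2))), -1)), 38), 2) = Pow(Add(Mul(-1, Pow(Add(-5, 3, 3), -1)), 38), 2) = Pow(Add(Mul(-1, Pow(1, -1)), 38), 2) = Pow(Add(Mul(-1, 1), 38), 2) = Pow(Add(-1, 38), 2) = Pow(37, 2) = 1369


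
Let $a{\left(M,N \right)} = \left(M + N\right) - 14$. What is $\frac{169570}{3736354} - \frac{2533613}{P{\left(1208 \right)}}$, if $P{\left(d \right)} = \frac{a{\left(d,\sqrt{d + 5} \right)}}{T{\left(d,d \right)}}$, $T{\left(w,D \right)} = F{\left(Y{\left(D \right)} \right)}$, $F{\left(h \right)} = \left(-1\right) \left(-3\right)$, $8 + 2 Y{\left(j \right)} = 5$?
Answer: $- \frac{16954336075296527}{2661074286871} + \frac{7600839 \sqrt{1213}}{1424423} \approx -6185.4$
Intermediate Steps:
$Y{\left(j \right)} = - \frac{3}{2}$ ($Y{\left(j \right)} = -4 + \frac{1}{2} \cdot 5 = -4 + \frac{5}{2} = - \frac{3}{2}$)
$F{\left(h \right)} = 3$
$a{\left(M,N \right)} = -14 + M + N$
$T{\left(w,D \right)} = 3$
$P{\left(d \right)} = - \frac{14}{3} + \frac{d}{3} + \frac{\sqrt{5 + d}}{3}$ ($P{\left(d \right)} = \frac{-14 + d + \sqrt{d + 5}}{3} = \left(-14 + d + \sqrt{5 + d}\right) \frac{1}{3} = - \frac{14}{3} + \frac{d}{3} + \frac{\sqrt{5 + d}}{3}$)
$\frac{169570}{3736354} - \frac{2533613}{P{\left(1208 \right)}} = \frac{169570}{3736354} - \frac{2533613}{- \frac{14}{3} + \frac{1}{3} \cdot 1208 + \frac{\sqrt{5 + 1208}}{3}} = 169570 \cdot \frac{1}{3736354} - \frac{2533613}{- \frac{14}{3} + \frac{1208}{3} + \frac{\sqrt{1213}}{3}} = \frac{84785}{1868177} - \frac{2533613}{398 + \frac{\sqrt{1213}}{3}}$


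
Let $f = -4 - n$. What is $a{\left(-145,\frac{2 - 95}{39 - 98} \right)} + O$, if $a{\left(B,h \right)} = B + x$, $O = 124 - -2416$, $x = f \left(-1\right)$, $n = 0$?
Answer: $2399$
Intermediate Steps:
$f = -4$ ($f = -4 - 0 = -4 + 0 = -4$)
$x = 4$ ($x = \left(-4\right) \left(-1\right) = 4$)
$O = 2540$ ($O = 124 + 2416 = 2540$)
$a{\left(B,h \right)} = 4 + B$ ($a{\left(B,h \right)} = B + 4 = 4 + B$)
$a{\left(-145,\frac{2 - 95}{39 - 98} \right)} + O = \left(4 - 145\right) + 2540 = -141 + 2540 = 2399$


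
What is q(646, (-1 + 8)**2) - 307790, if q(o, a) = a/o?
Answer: -198832291/646 ≈ -3.0779e+5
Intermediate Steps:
q(o, a) = a/o
q(646, (-1 + 8)**2) - 307790 = (-1 + 8)**2/646 - 307790 = 7**2*(1/646) - 307790 = 49*(1/646) - 307790 = 49/646 - 307790 = -198832291/646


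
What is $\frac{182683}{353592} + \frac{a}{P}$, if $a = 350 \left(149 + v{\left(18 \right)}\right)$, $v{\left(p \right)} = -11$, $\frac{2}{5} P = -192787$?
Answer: $\frac{4055358583}{9738277272} \approx 0.41643$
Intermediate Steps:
$P = - \frac{963935}{2}$ ($P = \frac{5}{2} \left(-192787\right) = - \frac{963935}{2} \approx -4.8197 \cdot 10^{5}$)
$a = 48300$ ($a = 350 \left(149 - 11\right) = 350 \cdot 138 = 48300$)
$\frac{182683}{353592} + \frac{a}{P} = \frac{182683}{353592} + \frac{48300}{- \frac{963935}{2}} = 182683 \cdot \frac{1}{353592} + 48300 \left(- \frac{2}{963935}\right) = \frac{182683}{353592} - \frac{2760}{27541} = \frac{4055358583}{9738277272}$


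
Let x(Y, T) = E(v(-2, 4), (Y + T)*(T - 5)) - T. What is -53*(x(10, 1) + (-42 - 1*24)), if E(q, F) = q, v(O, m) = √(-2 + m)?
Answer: 3551 - 53*√2 ≈ 3476.0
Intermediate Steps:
x(Y, T) = √2 - T (x(Y, T) = √(-2 + 4) - T = √2 - T)
-53*(x(10, 1) + (-42 - 1*24)) = -53*((√2 - 1*1) + (-42 - 1*24)) = -53*((√2 - 1) + (-42 - 24)) = -53*((-1 + √2) - 66) = -53*(-67 + √2) = 3551 - 53*√2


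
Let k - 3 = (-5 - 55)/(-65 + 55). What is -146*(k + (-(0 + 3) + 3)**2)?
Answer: -1314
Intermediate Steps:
k = 9 (k = 3 + (-5 - 55)/(-65 + 55) = 3 - 60/(-10) = 3 - 60*(-1/10) = 3 + 6 = 9)
-146*(k + (-(0 + 3) + 3)**2) = -146*(9 + (-(0 + 3) + 3)**2) = -146*(9 + (-1*3 + 3)**2) = -146*(9 + (-3 + 3)**2) = -146*(9 + 0**2) = -146*(9 + 0) = -146*9 = -1314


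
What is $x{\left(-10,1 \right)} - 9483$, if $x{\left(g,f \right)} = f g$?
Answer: $-9493$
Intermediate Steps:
$x{\left(-10,1 \right)} - 9483 = 1 \left(-10\right) - 9483 = -10 - 9483 = -9493$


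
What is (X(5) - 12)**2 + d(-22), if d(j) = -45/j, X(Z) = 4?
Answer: 1453/22 ≈ 66.045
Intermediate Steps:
(X(5) - 12)**2 + d(-22) = (4 - 12)**2 - 45/(-22) = (-8)**2 - 45*(-1/22) = 64 + 45/22 = 1453/22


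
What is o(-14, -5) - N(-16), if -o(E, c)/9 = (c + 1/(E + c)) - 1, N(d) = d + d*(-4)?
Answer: 123/19 ≈ 6.4737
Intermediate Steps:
N(d) = -3*d (N(d) = d - 4*d = -3*d)
o(E, c) = 9 - 9*c - 9/(E + c) (o(E, c) = -9*((c + 1/(E + c)) - 1) = -9*(-1 + c + 1/(E + c)) = 9 - 9*c - 9/(E + c))
o(-14, -5) - N(-16) = 9*(-1 - 14 - 5 - 1*(-5)² - 1*(-14)*(-5))/(-14 - 5) - (-3)*(-16) = 9*(-1 - 14 - 5 - 1*25 - 70)/(-19) - 1*48 = 9*(-1/19)*(-1 - 14 - 5 - 25 - 70) - 48 = 9*(-1/19)*(-115) - 48 = 1035/19 - 48 = 123/19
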